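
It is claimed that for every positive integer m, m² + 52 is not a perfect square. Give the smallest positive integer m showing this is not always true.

m = 12

We need the least positive integer m for which m² + 52 is a perfect square.
The first 11 eligible values, up to m = 11, all satisfy the conclusion.
m = 12: 12² + 52 = 196 = 14², a perfect square.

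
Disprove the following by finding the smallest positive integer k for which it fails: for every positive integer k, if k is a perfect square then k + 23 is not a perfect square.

The first 10 eligible values, up to k = 100, all satisfy the conclusion.
k = 121: 121 = 11² and 121 + 23 = 144 = 12².
Hence k = 121 is a counterexample.

k = 121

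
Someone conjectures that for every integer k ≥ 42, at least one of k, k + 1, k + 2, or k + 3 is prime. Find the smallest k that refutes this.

k = 48

A counterexample is any integer k ≥ 42 such that k, k + 1, k + 2, k + 3 are all composite; we check each in order.
k = 42: 43 is prime.
k = 43: 43 is prime.
k = 44: 47 is prime.
k = 45: 47 is prime.
k = 46: 47 is prime.
k = 47: 47 is prime.
k = 48: 48 = 2 × 24; 49 = 7 × 7; 50 = 2 × 25; 51 = 3 × 17 — all composite.
Thus k = 48 disproves the claim, and no smaller k works.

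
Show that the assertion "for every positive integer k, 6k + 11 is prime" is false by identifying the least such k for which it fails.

k = 1: 6k + 11 = 17, prime.
k = 2: 6k + 11 = 23, prime.
k = 3: 6k + 11 = 29, prime.
k = 4: 6k + 11 = 35 = 5 × 7, composite.
Hence k = 4 is a counterexample.

k = 4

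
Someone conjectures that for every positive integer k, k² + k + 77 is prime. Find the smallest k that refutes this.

Check each positive integer k in order until k² + k + 77 is not prime.
k = 1: k² + k + 77 = 79, prime.
k = 2: k² + k + 77 = 83, prime.
k = 3: k² + k + 77 = 89, prime.
k = 4: k² + k + 77 = 97, prime.
k = 5: k² + k + 77 = 107, prime.
k = 6: k² + k + 77 = 119 = 7 × 17, composite.
Hence k = 6 is a counterexample.

k = 6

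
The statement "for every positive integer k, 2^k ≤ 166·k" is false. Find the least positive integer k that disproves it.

k = 11

Check each positive integer k in order until 2^k > 166·k.
The first 10 eligible values, up to k = 10, all satisfy the conclusion.
k = 11: 2^k = 2048 and 166·k = 1826, so 2048 > 1826.
Hence k = 11 is a counterexample.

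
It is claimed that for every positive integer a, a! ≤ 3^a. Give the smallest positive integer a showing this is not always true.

For a = 1, 2, 3, 4, 5, 6 the conclusion holds.
a = 7: a! = 5040 and 3^a = 2187, so 5040 > 2187.
Hence a = 7 is a counterexample.

a = 7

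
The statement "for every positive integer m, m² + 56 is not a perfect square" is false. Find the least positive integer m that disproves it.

m = 5

For m = 1, 2, 3, 4 the conclusion holds.
m = 5: 5² + 56 = 81 = 9², a perfect square.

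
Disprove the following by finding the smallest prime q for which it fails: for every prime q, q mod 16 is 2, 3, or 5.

q = 7

We need the least prime q for which the claim fails.
For q = 2, 3, 5 the conclusion holds.
q = 7: 7 mod 16 = 7 — not in {2, 3, 5}.
Hence q = 7 is a counterexample.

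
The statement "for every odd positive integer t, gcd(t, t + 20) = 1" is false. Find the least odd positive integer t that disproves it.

t = 5

We need the least odd positive integer t for which gcd(t, t + 20) > 1.
For t = 1, 3 the conclusion holds.
t = 5: gcd(5, 25) = 5.
Hence t = 5 is a counterexample.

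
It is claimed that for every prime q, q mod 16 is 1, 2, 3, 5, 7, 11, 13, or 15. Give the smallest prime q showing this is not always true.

A counterexample is any prime q such that the claim fails; we check each in order.
The first 12 eligible values, up to q = 37, all satisfy the conclusion.
q = 41: 41 mod 16 = 9 — not in {1, 2, 3, 5, 7, 11, 13, 15}.

q = 41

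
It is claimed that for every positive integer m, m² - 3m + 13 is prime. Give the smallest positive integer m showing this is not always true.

The first 11 eligible values, up to m = 11, all satisfy the conclusion.
m = 12: m² - 3m + 13 = 121 = 11 × 11, composite.
Hence m = 12 is a counterexample.

m = 12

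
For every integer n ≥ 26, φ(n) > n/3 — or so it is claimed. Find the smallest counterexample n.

n = 30

A counterexample is any integer n ≥ 26 such that the claim fails; we check each in order.
For n = 26, 27, 28, 29 the conclusion holds.
n = 30: φ(30) = 8 and 30/3 = 10, so φ(30) ≤ 30/3.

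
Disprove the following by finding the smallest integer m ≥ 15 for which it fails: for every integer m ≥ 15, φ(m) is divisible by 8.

m = 18

A counterexample is any integer m ≥ 15 such that φ(m) is not divisible by 8; we check each in order.
m = 15: φ(15) = 8; 8 mod 8 = 0.
m = 16: φ(16) = 8; 8 mod 8 = 0.
m = 17: φ(17) = 16; 16 mod 8 = 0.
m = 18: φ(18) = 6; 6 mod 8 = 6.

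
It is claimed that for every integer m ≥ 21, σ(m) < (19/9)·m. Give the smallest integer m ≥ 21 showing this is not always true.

We need the least integer m ≥ 21 for which the claim fails.
m = 21: σ(21) = 32; 32 < 133/3.
m = 22: σ(22) = 36; 36 < 418/9.
m = 23: σ(23) = 24; 24 < 437/9.
m = 24: σ(24) = 60; 60 ≥ 152/3.

m = 24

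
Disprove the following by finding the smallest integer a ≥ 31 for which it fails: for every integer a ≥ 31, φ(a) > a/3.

a = 36

a = 31: φ(31) = 30 and 31/3 = 31/3, so φ(31) > 31/3.
a = 32: φ(32) = 16 and 32/3 = 32/3, so φ(32) > 32/3.
a = 33: φ(33) = 20 and 33/3 = 11, so φ(33) > 33/3.
a = 34: φ(34) = 16 and 34/3 = 34/3, so φ(34) > 34/3.
a = 35: φ(35) = 24 and 35/3 = 35/3, so φ(35) > 35/3.
a = 36: φ(36) = 12 and 36/3 = 12, so φ(36) ≤ 36/3.
Thus a = 36 disproves the claim, and no smaller a works.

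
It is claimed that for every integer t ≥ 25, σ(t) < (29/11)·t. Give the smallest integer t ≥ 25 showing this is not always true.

We need the least integer t ≥ 25 for which the claim fails.
For t = 25, 26, 27, 28, …, 57, 58, 59 the conclusion holds.
t = 60: σ(60) = 168; 168 ≥ 1740/11.

t = 60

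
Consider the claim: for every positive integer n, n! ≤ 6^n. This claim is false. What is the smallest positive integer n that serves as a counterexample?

A counterexample is any positive integer n such that n! > 6^n; we check each in order.
The first 13 eligible values, up to n = 13, all satisfy the conclusion.
n = 14: n! = 87178291200 and 6^n = 78364164096, so 87178291200 > 78364164096.
Hence n = 14 is a counterexample.

n = 14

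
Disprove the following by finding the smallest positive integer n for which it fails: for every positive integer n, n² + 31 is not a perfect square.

A counterexample is any positive integer n such that n² + 31 is a perfect square; we check each in order.
The first 14 eligible values, up to n = 14, all satisfy the conclusion.
n = 15: 15² + 31 = 256 = 16², a perfect square.

n = 15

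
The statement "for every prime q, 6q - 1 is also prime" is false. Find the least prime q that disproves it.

q = 11

For q = 2, 3, 5, 7 the conclusion holds.
q = 11: 6q - 1 = 65 = 5 × 13, not prime.
Thus q = 11 disproves the claim, and no smaller q works.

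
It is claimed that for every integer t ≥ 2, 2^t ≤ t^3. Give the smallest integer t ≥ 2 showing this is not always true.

Check each integer t ≥ 2 in order until 2^t > t^3.
t = 2: 2^t = 4 and t^3 = 8, so 4 ≤ 8.
t = 3: 2^t = 8 and t^3 = 27, so 8 ≤ 27.
t = 4: 2^t = 16 and t^3 = 64, so 16 ≤ 64.
t = 5: 2^t = 32 and t^3 = 125, so 32 ≤ 125.
t = 6: 2^t = 64 and t^3 = 216, so 64 ≤ 216.
t = 7: 2^t = 128 and t^3 = 343, so 128 ≤ 343.
t = 8: 2^t = 256 and t^3 = 512, so 256 ≤ 512.
t = 9: 2^t = 512 and t^3 = 729, so 512 ≤ 729.
t = 10: 2^t = 1024 and t^3 = 1000, so 1024 > 1000.

t = 10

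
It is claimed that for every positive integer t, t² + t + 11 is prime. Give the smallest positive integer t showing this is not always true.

Check each positive integer t in order until t² + t + 11 is not prime.
For t = 1, 2, 3, 4, 5, 6, 7, 8, 9 the conclusion holds.
t = 10: t² + t + 11 = 121 = 11 × 11, composite.

t = 10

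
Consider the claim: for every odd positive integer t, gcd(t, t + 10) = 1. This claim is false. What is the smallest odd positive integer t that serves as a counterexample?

We need the least odd positive integer t for which gcd(t, t + 10) > 1.
For t = 1, 3 the conclusion holds.
t = 5: gcd(5, 15) = 5.

t = 5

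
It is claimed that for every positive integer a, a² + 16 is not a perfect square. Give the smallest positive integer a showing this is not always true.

a = 3

Check each positive integer a in order until a² + 16 is a perfect square.
For a = 1, 2 the conclusion holds.
a = 3: 3² + 16 = 25 = 5², a perfect square.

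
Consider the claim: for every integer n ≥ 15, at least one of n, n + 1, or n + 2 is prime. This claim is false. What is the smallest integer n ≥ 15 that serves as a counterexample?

n = 20

n = 15: 17 is prime.
n = 16: 17 is prime.
n = 17: 17 is prime.
n = 18: 19 is prime.
n = 19: 19 is prime.
n = 20: 20 = 2 × 10; 21 = 3 × 7; 22 = 2 × 11 — all composite.
Hence n = 20 is a counterexample.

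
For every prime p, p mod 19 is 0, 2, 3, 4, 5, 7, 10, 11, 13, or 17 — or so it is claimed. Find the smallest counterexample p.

p = 31

A counterexample is any prime p such that the claim fails; we check each in order.
For p = 2, 3, 5, 7, 11, 13, 17, 19, 23, 29 the conclusion holds.
p = 31: 31 mod 19 = 12 — not in {0, 2, 3, 4, 5, 7, 10, 11, 13, 17}.
So p = 31 is the smallest counterexample.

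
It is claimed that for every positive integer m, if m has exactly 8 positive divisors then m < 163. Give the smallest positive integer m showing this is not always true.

We need the least positive integer m for which m has exactly 8 positive divisors but the claim fails.
For m = 24, 30, 40, 42, …, 138, 152, 154 the conclusion holds.
m = 165: τ(165) = 8; 165 ≥ 163.

m = 165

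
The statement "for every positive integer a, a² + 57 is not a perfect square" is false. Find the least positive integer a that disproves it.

a = 8

The first 7 eligible values, up to a = 7, all satisfy the conclusion.
a = 8: 8² + 57 = 121 = 11², a perfect square.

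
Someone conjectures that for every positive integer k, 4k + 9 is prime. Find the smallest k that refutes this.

A counterexample is any positive integer k such that 4k + 9 is not prime; we check each in order.
For k = 1, 2 the conclusion holds.
k = 3: 4k + 9 = 21 = 3 × 7, composite.
Thus k = 3 disproves the claim, and no smaller k works.

k = 3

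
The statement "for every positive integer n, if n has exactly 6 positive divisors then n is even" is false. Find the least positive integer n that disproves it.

A counterexample is any positive integer n such that n has exactly 6 positive divisors but n is odd; we check each in order.
For n = 12, 18, 20, 28, 32, 44 the conclusion holds.
n = 45: divisors of 45: 1, 3, 5, 9, 15, 45; 45 is odd.

n = 45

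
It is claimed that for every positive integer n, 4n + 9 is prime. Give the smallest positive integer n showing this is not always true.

n = 3

For n = 1, 2 the conclusion holds.
n = 3: 4n + 9 = 21 = 3 × 7, composite.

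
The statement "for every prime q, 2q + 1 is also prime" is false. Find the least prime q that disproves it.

q = 7

A counterexample is any prime q such that 2q + 1 is not prime; we check each in order.
For q = 2, 3, 5 the conclusion holds.
q = 7: 2q + 1 = 15 = 3 × 5, not prime.
So q = 7 is the smallest counterexample.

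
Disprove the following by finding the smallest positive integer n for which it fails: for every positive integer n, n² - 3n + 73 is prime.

n = 4

Check each positive integer n in order until n² - 3n + 73 is not prime.
n = 1: n² - 3n + 73 = 71, prime.
n = 2: n² - 3n + 73 = 71, prime.
n = 3: n² - 3n + 73 = 73, prime.
n = 4: n² - 3n + 73 = 77 = 7 × 11, composite.
Thus n = 4 disproves the claim, and no smaller n works.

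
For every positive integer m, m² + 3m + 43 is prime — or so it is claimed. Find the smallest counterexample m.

m = 39

For m = 1, 2, 3, 4, …, 36, 37, 38 the conclusion holds.
m = 39: m² + 3m + 43 = 1681 = 41 × 41, composite.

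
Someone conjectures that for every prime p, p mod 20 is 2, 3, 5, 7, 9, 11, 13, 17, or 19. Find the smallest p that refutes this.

p = 41

We need the least prime p for which the claim fails.
For p = 2, 3, 5, 7, …, 29, 31, 37 the conclusion holds.
p = 41: 41 mod 20 = 1 — not in {2, 3, 5, 7, 9, 11, 13, 17, 19}.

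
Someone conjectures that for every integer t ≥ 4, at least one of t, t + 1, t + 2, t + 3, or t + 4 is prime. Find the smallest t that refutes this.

t = 24

Check each integer t ≥ 4 in order until t, t + 1, t + 2, t + 3, t + 4 are all composite.
For t = 4, 5, 6, 7, …, 21, 22, 23 the conclusion holds.
t = 24: 24 = 2 × 12; 25 = 5 × 5; 26 = 2 × 13; 27 = 3 × 9; 28 = 2 × 14 — all composite.
Thus t = 24 disproves the claim, and no smaller t works.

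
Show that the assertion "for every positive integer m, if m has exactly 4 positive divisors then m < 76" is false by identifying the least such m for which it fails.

m = 77

Check each positive integer m in order until m has exactly 4 positive divisors but the claim fails.
The first 23 eligible values, up to m = 74, all satisfy the conclusion.
m = 77: τ(77) = 4; 77 ≥ 76.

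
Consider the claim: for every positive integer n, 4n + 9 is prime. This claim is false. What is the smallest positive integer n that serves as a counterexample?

We need the least positive integer n for which 4n + 9 is not prime.
n = 1: 4n + 9 = 13, prime.
n = 2: 4n + 9 = 17, prime.
n = 3: 4n + 9 = 21 = 3 × 7, composite.
So n = 3 is the smallest counterexample.

n = 3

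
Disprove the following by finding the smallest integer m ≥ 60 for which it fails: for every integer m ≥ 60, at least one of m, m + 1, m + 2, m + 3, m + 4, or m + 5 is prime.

Check each integer m ≥ 60 in order until m, m + 1, m + 2, m + 3, m + 4, m + 5 are all composite.
For m = 60, 61, 62, 63, …, 87, 88, 89 the conclusion holds.
m = 90: 90 = 2 × 45; 91 = 7 × 13; 92 = 2 × 46; 93 = 3 × 31; 94 = 2 × 47; 95 = 5 × 19 — all composite.
Hence m = 90 is a counterexample.

m = 90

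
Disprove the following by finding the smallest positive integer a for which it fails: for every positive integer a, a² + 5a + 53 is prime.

a = 3

a = 1: a² + 5a + 53 = 59, prime.
a = 2: a² + 5a + 53 = 67, prime.
a = 3: a² + 5a + 53 = 77 = 7 × 11, composite.
Thus a = 3 disproves the claim, and no smaller a works.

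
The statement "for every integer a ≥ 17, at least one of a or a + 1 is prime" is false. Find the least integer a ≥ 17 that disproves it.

a = 20

For a = 17, 18, 19 the conclusion holds.
a = 20: 20 = 2 × 10; 21 = 3 × 7 — both composite.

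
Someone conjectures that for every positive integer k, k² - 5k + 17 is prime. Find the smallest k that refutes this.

k = 13

The first 12 eligible values, up to k = 12, all satisfy the conclusion.
k = 13: k² - 5k + 17 = 121 = 11 × 11, composite.
So k = 13 is the smallest counterexample.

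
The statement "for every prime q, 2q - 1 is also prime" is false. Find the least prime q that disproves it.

q = 5

For q = 2, 3 the conclusion holds.
q = 5: 2q - 1 = 9 = 3 × 3, not prime.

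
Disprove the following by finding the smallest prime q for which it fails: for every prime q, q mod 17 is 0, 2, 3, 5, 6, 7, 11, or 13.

A counterexample is any prime q such that the claim fails; we check each in order.
The first 9 eligible values, up to q = 23, all satisfy the conclusion.
q = 29: 29 mod 17 = 12 — not in {0, 2, 3, 5, 6, 7, 11, 13}.

q = 29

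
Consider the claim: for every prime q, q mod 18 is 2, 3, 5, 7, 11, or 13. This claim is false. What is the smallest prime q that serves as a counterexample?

We need the least prime q for which the claim fails.
For q = 2, 3, 5, 7, 11, 13 the conclusion holds.
q = 17: 17 mod 18 = 17 — not in {2, 3, 5, 7, 11, 13}.
So q = 17 is the smallest counterexample.

q = 17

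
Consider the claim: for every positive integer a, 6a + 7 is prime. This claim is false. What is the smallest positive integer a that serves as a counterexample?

a = 3

A counterexample is any positive integer a such that 6a + 7 is not prime; we check each in order.
For a = 1, 2 the conclusion holds.
a = 3: 6a + 7 = 25 = 5 × 5, composite.
So a = 3 is the smallest counterexample.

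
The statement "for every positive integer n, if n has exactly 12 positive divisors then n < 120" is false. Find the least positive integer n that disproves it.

We need the least positive integer n for which n has exactly 12 positive divisors but the claim fails.
n = 60: τ(60) = 12; 60 < 120.
n = 72: τ(72) = 12; 72 < 120.
n = 84: τ(84) = 12; 84 < 120.
n = 90: τ(90) = 12; 90 < 120.
n = 96: τ(96) = 12; 96 < 120.
n = 108: τ(108) = 12; 108 < 120.
n = 126: τ(126) = 12; 126 ≥ 120.
So n = 126 is the smallest counterexample.

n = 126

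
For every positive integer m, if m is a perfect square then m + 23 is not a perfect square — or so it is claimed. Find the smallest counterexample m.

Check each positive integer m in order until m is a perfect square but m + 23 is a perfect square.
For m = 1, 4, 9, 16, 25, 36, 49, 64, 81, 100 the conclusion holds.
m = 121: 121 = 11² and 121 + 23 = 144 = 12².

m = 121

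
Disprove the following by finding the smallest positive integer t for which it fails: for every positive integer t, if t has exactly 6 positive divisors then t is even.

t = 45

A counterexample is any positive integer t such that t has exactly 6 positive divisors but t is odd; we check each in order.
For t = 12, 18, 20, 28, 32, 44 the conclusion holds.
t = 45: divisors of 45: 1, 3, 5, 9, 15, 45; 45 is odd.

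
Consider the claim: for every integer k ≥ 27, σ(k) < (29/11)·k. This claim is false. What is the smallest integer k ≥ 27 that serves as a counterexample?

Check each integer k ≥ 27 in order until the claim fails.
For k = 27, 28, 29, 30, …, 57, 58, 59 the conclusion holds.
k = 60: σ(60) = 168; 168 ≥ 1740/11.

k = 60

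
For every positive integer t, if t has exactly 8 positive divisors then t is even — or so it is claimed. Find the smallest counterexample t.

For t = 24, 30, 40, 42, …, 88, 102, 104 the conclusion holds.
t = 105: divisors of 105: 1, 3, 5, 7, 15, 21, 35, 105; 105 is odd.

t = 105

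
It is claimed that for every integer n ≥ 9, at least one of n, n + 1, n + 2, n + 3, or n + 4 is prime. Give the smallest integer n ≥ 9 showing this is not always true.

n = 24

We need the least integer n ≥ 9 for which n, n + 1, n + 2, n + 3, n + 4 are all composite.
For n = 9, 10, 11, 12, …, 21, 22, 23 the conclusion holds.
n = 24: 24 = 2 × 12; 25 = 5 × 5; 26 = 2 × 13; 27 = 3 × 9; 28 = 2 × 14 — all composite.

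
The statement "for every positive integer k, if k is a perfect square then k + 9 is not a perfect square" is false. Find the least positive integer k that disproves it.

k = 16

A counterexample is any positive integer k such that k is a perfect square but k + 9 is a perfect square; we check each in order.
k = 1: 1 + 9 = 10, not a perfect square.
k = 4: 4 + 9 = 13, not a perfect square.
k = 9: 9 + 9 = 18, not a perfect square.
k = 16: 16 = 4² and 16 + 9 = 25 = 5².
Hence k = 16 is a counterexample.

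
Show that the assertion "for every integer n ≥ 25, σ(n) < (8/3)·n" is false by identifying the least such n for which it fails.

We need the least integer n ≥ 25 for which the claim fails.
For n = 25, 26, 27, 28, …, 57, 58, 59 the conclusion holds.
n = 60: σ(60) = 168; 168 ≥ 160.

n = 60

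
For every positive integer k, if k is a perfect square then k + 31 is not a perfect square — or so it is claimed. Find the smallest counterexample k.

A counterexample is any positive integer k such that k is a perfect square but k + 31 is a perfect square; we check each in order.
The first 14 eligible values, up to k = 196, all satisfy the conclusion.
k = 225: 225 = 15² and 225 + 31 = 256 = 16².

k = 225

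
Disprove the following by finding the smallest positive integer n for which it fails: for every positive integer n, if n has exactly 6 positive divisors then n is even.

A counterexample is any positive integer n such that n has exactly 6 positive divisors but n is odd; we check each in order.
The first 6 eligible values, up to n = 44, all satisfy the conclusion.
n = 45: divisors of 45: 1, 3, 5, 9, 15, 45; 45 is odd.
So n = 45 is the smallest counterexample.

n = 45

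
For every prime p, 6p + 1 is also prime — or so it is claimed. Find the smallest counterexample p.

A counterexample is any prime p such that 6p + 1 is not prime; we check each in order.
For p = 2, 3, 5, 7, 11, 13, 17 the conclusion holds.
p = 19: 6p + 1 = 115 = 5 × 23, not prime.

p = 19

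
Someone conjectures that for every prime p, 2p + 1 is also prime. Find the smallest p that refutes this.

A counterexample is any prime p such that 2p + 1 is not prime; we check each in order.
p = 2: 2p + 1 = 5, prime.
p = 3: 2p + 1 = 7, prime.
p = 5: 2p + 1 = 11, prime.
p = 7: 2p + 1 = 15 = 3 × 5, not prime.

p = 7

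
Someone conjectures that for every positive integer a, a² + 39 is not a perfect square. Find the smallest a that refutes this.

a = 5

Check each positive integer a in order until a² + 39 is a perfect square.
For a = 1, 2, 3, 4 the conclusion holds.
a = 5: 5² + 39 = 64 = 8², a perfect square.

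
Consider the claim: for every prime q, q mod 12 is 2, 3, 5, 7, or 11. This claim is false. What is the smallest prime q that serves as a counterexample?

q = 13

We need the least prime q for which the claim fails.
q = 2: 2 mod 12 = 2.
q = 3: 3 mod 12 = 3.
q = 5: 5 mod 12 = 5.
q = 7: 7 mod 12 = 7.
q = 11: 11 mod 12 = 11.
q = 13: 13 mod 12 = 1 — not in {2, 3, 5, 7, 11}.
Thus q = 13 disproves the claim, and no smaller q works.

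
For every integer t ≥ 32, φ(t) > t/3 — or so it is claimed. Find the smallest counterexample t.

We need the least integer t ≥ 32 for which the claim fails.
t = 32: φ(32) = 16 and 32/3 = 32/3, so φ(32) > 32/3.
t = 33: φ(33) = 20 and 33/3 = 11, so φ(33) > 33/3.
t = 34: φ(34) = 16 and 34/3 = 34/3, so φ(34) > 34/3.
t = 35: φ(35) = 24 and 35/3 = 35/3, so φ(35) > 35/3.
t = 36: φ(36) = 12 and 36/3 = 12, so φ(36) ≤ 36/3.
Thus t = 36 disproves the claim, and no smaller t works.

t = 36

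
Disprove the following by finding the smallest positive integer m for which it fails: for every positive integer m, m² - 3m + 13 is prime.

m = 12

Check each positive integer m in order until m² - 3m + 13 is not prime.
The first 11 eligible values, up to m = 11, all satisfy the conclusion.
m = 12: m² - 3m + 13 = 121 = 11 × 11, composite.
Hence m = 12 is a counterexample.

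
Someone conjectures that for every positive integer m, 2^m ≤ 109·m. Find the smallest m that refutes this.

We need the least positive integer m for which 2^m > 109·m.
The first 10 eligible values, up to m = 10, all satisfy the conclusion.
m = 11: 2^m = 2048 and 109·m = 1199, so 2048 > 1199.
Thus m = 11 disproves the claim, and no smaller m works.

m = 11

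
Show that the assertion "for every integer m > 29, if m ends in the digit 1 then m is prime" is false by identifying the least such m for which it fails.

m = 51

Check each integer m > 29 in order until m ends in the digit 1 but m is not prime.
m = 31: 31 ends in 1 and is prime.
m = 41: 41 ends in 1 and is prime.
m = 51: 51 ends in 1; 51 = 3 × 17, composite.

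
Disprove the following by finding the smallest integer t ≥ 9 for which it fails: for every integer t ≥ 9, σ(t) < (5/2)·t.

t = 24

Check each integer t ≥ 9 in order until the claim fails.
For t = 9, 10, 11, 12, …, 21, 22, 23 the conclusion holds.
t = 24: σ(24) = 60; 60 ≥ 60.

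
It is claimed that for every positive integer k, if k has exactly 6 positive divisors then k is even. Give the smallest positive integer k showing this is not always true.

We need the least positive integer k for which k has exactly 6 positive divisors but k is odd.
The first 6 eligible values, up to k = 44, all satisfy the conclusion.
k = 45: divisors of 45: 1, 3, 5, 9, 15, 45; 45 is odd.
Thus k = 45 disproves the claim, and no smaller k works.

k = 45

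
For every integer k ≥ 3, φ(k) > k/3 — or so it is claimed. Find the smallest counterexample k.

We need the least integer k ≥ 3 for which the claim fails.
For k = 3, 4, 5 the conclusion holds.
k = 6: φ(6) = 2 and 6/3 = 2, so φ(6) ≤ 6/3.
Thus k = 6 disproves the claim, and no smaller k works.

k = 6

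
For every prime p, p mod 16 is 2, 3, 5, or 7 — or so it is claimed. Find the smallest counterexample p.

The first 4 eligible values, up to p = 7, all satisfy the conclusion.
p = 11: 11 mod 16 = 11 — not in {2, 3, 5, 7}.
So p = 11 is the smallest counterexample.

p = 11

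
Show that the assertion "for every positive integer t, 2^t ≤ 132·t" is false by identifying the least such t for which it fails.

For t = 1, 2, 3, 4, 5, 6, 7, 8, 9, 10 the conclusion holds.
t = 11: 2^t = 2048 and 132·t = 1452, so 2048 > 1452.

t = 11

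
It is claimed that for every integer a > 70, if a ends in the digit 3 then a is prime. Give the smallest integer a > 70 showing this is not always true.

a = 93

Check each integer a > 70 in order until a ends in the digit 3 but a is not prime.
For a = 73, 83 the conclusion holds.
a = 93: 93 ends in 3; 93 = 3 × 31, composite.
Hence a = 93 is a counterexample.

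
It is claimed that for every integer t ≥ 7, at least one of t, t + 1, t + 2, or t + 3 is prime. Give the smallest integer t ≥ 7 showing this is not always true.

The first 17 eligible values, up to t = 23, all satisfy the conclusion.
t = 24: 24 = 2 × 12; 25 = 5 × 5; 26 = 2 × 13; 27 = 3 × 9 — all composite.

t = 24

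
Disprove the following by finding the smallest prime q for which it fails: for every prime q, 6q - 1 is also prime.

q = 11

For q = 2, 3, 5, 7 the conclusion holds.
q = 11: 6q - 1 = 65 = 5 × 13, not prime.
Hence q = 11 is a counterexample.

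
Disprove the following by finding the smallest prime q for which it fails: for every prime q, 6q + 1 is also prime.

q = 19

A counterexample is any prime q such that 6q + 1 is not prime; we check each in order.
The first 7 eligible values, up to q = 17, all satisfy the conclusion.
q = 19: 6q + 1 = 115 = 5 × 23, not prime.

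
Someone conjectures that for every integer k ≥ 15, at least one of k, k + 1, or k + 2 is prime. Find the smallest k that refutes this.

k = 20

We need the least integer k ≥ 15 for which k, k + 1, k + 2 are all composite.
k = 15: 17 is prime.
k = 16: 17 is prime.
k = 17: 17 is prime.
k = 18: 19 is prime.
k = 19: 19 is prime.
k = 20: 20 = 2 × 10; 21 = 3 × 7; 22 = 2 × 11 — all composite.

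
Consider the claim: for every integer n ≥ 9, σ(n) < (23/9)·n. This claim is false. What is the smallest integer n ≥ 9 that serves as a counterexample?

A counterexample is any integer n ≥ 9 such that the claim fails; we check each in order.
The first 39 eligible values, up to n = 47, all satisfy the conclusion.
n = 48: σ(48) = 124; 124 ≥ 368/3.

n = 48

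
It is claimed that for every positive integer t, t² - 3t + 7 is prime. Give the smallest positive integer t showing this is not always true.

We need the least positive integer t for which t² - 3t + 7 is not prime.
t = 1: t² - 3t + 7 = 5, prime.
t = 2: t² - 3t + 7 = 5, prime.
t = 3: t² - 3t + 7 = 7, prime.
t = 4: t² - 3t + 7 = 11, prime.
t = 5: t² - 3t + 7 = 17, prime.
t = 6: t² - 3t + 7 = 25 = 5 × 5, composite.
So t = 6 is the smallest counterexample.

t = 6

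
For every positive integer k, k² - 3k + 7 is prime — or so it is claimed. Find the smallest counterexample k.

We need the least positive integer k for which k² - 3k + 7 is not prime.
The first 5 eligible values, up to k = 5, all satisfy the conclusion.
k = 6: k² - 3k + 7 = 25 = 5 × 5, composite.

k = 6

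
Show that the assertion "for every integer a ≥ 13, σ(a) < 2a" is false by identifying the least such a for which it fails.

a = 18

A counterexample is any integer a ≥ 13 such that the claim fails; we check each in order.
For a = 13, 14, 15, 16, 17 the conclusion holds.
a = 18: σ(18) = 39; 39 ≥ 36.
Thus a = 18 disproves the claim, and no smaller a works.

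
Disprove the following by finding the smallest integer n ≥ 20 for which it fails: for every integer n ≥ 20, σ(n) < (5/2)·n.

n = 24

We need the least integer n ≥ 20 for which the claim fails.
n = 20: σ(20) = 42; 42 < 50.
n = 21: σ(21) = 32; 32 < 105/2.
n = 22: σ(22) = 36; 36 < 55.
n = 23: σ(23) = 24; 24 < 115/2.
n = 24: σ(24) = 60; 60 ≥ 60.
Thus n = 24 disproves the claim, and no smaller n works.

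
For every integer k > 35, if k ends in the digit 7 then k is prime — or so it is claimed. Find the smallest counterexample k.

We need the least integer k > 35 for which k ends in the digit 7 but k is not prime.
k = 37: 37 ends in 7 and is prime.
k = 47: 47 ends in 7 and is prime.
k = 57: 57 ends in 7; 57 = 3 × 19, composite.

k = 57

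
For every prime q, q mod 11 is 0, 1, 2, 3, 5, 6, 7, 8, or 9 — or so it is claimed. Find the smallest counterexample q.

q = 37

A counterexample is any prime q such that the claim fails; we check each in order.
The first 11 eligible values, up to q = 31, all satisfy the conclusion.
q = 37: 37 mod 11 = 4 — not in {0, 1, 2, 3, 5, 6, 7, 8, 9}.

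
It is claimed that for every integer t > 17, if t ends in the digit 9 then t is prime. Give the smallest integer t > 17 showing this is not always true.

A counterexample is any integer t > 17 such that t ends in the digit 9 but t is not prime; we check each in order.
t = 19: 19 ends in 9 and is prime.
t = 29: 29 ends in 9 and is prime.
t = 39: 39 ends in 9; 39 = 3 × 13, composite.

t = 39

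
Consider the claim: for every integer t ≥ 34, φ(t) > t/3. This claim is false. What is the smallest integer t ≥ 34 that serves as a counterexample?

t = 36

Check each integer t ≥ 34 in order until the claim fails.
t = 34: φ(34) = 16 and 34/3 = 34/3, so φ(34) > 34/3.
t = 35: φ(35) = 24 and 35/3 = 35/3, so φ(35) > 35/3.
t = 36: φ(36) = 12 and 36/3 = 12, so φ(36) ≤ 36/3.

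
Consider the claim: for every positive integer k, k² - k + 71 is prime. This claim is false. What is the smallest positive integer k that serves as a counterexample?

k = 3

A counterexample is any positive integer k such that k² - k + 71 is not prime; we check each in order.
For k = 1, 2 the conclusion holds.
k = 3: k² - k + 71 = 77 = 7 × 11, composite.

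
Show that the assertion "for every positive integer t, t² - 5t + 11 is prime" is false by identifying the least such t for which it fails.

t = 7

t = 1: t² - 5t + 11 = 7, prime.
t = 2: t² - 5t + 11 = 5, prime.
t = 3: t² - 5t + 11 = 5, prime.
t = 4: t² - 5t + 11 = 7, prime.
t = 5: t² - 5t + 11 = 11, prime.
t = 6: t² - 5t + 11 = 17, prime.
t = 7: t² - 5t + 11 = 25 = 5 × 5, composite.
Thus t = 7 disproves the claim, and no smaller t works.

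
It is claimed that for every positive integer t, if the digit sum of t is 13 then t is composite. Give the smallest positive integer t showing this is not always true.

t = 67

We need the least positive integer t for which the digit sum of t is 13 but t is prime.
t = 49: digit sum 13; 49 is composite.
t = 58: digit sum 13; 58 is composite.
t = 67: digit sum 13; 67 is prime, not composite.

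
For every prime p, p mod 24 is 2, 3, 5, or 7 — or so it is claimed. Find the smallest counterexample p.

p = 11

We need the least prime p for which the claim fails.
The first 4 eligible values, up to p = 7, all satisfy the conclusion.
p = 11: 11 mod 24 = 11 — not in {2, 3, 5, 7}.
Hence p = 11 is a counterexample.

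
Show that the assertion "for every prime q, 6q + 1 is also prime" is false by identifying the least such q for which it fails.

q = 19

Check each prime q in order until 6q + 1 is not prime.
The first 7 eligible values, up to q = 17, all satisfy the conclusion.
q = 19: 6q + 1 = 115 = 5 × 23, not prime.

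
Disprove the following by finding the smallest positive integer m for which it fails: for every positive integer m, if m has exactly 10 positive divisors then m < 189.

m = 208

For m = 48, 80, 112, 162, 176 the conclusion holds.
m = 208: τ(208) = 10; 208 ≥ 189.
So m = 208 is the smallest counterexample.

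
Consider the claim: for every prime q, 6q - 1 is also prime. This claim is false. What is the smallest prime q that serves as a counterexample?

For q = 2, 3, 5, 7 the conclusion holds.
q = 11: 6q - 1 = 65 = 5 × 13, not prime.

q = 11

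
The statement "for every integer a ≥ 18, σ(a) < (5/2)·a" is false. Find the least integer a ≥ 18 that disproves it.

a = 24

We need the least integer a ≥ 18 for which the claim fails.
a = 18: σ(18) = 39; 39 < 45.
a = 19: σ(19) = 20; 20 < 95/2.
a = 20: σ(20) = 42; 42 < 50.
a = 21: σ(21) = 32; 32 < 105/2.
a = 22: σ(22) = 36; 36 < 55.
a = 23: σ(23) = 24; 24 < 115/2.
a = 24: σ(24) = 60; 60 ≥ 60.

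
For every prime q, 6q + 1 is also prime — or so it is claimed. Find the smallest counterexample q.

q = 19

For q = 2, 3, 5, 7, 11, 13, 17 the conclusion holds.
q = 19: 6q + 1 = 115 = 5 × 23, not prime.
Thus q = 19 disproves the claim, and no smaller q works.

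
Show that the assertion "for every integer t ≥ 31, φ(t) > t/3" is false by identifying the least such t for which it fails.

For t = 31, 32, 33, 34, 35 the conclusion holds.
t = 36: φ(36) = 12 and 36/3 = 12, so φ(36) ≤ 36/3.
Thus t = 36 disproves the claim, and no smaller t works.

t = 36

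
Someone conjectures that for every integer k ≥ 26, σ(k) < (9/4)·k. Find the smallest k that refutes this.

We need the least integer k ≥ 26 for which the claim fails.
For k = 26, 27, 28, 29 the conclusion holds.
k = 30: σ(30) = 72; 72 ≥ 135/2.

k = 30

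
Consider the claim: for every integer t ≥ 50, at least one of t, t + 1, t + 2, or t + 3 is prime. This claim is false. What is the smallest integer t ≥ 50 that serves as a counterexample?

t = 54

Check each integer t ≥ 50 in order until t, t + 1, t + 2, t + 3 are all composite.
t = 50: 53 is prime.
t = 51: 53 is prime.
t = 52: 53 is prime.
t = 53: 53 is prime.
t = 54: 54 = 2 × 27; 55 = 5 × 11; 56 = 2 × 28; 57 = 3 × 19 — all composite.
Hence t = 54 is a counterexample.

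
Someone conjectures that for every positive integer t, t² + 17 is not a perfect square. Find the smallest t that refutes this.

t = 8

We need the least positive integer t for which t² + 17 is a perfect square.
t = 1: 1² + 17 = 18, not a perfect square.
t = 2: 2² + 17 = 21, not a perfect square.
t = 3: 3² + 17 = 26, not a perfect square.
t = 4: 4² + 17 = 33, not a perfect square.
t = 5: 5² + 17 = 42, not a perfect square.
t = 6: 6² + 17 = 53, not a perfect square.
t = 7: 7² + 17 = 66, not a perfect square.
t = 8: 8² + 17 = 81 = 9², a perfect square.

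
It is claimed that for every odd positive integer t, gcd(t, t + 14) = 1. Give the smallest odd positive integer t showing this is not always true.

t = 7

For t = 1, 3, 5 the conclusion holds.
t = 7: gcd(7, 21) = 7.
Thus t = 7 disproves the claim, and no smaller t works.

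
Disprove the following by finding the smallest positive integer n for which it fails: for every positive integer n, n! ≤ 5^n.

n = 12

For n = 1, 2, 3, 4, …, 9, 10, 11 the conclusion holds.
n = 12: n! = 479001600 and 5^n = 244140625, so 479001600 > 244140625.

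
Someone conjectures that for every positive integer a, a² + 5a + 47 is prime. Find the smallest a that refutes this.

A counterexample is any positive integer a such that a² + 5a + 47 is not prime; we check each in order.
For a = 1, 2, 3, 4, …, 35, 36, 37 the conclusion holds.
a = 38: a² + 5a + 47 = 1681 = 41 × 41, composite.
Thus a = 38 disproves the claim, and no smaller a works.

a = 38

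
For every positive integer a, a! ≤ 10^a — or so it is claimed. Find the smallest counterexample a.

a = 25

A counterexample is any positive integer a such that a! > 10^a; we check each in order.
The first 24 eligible values, up to a = 24, all satisfy the conclusion.
a = 25: a! = 15511210043330985984000000 and 10^a = 10000000000000000000000000, so 15511210043330985984000000 > 10000000000000000000000000.
Hence a = 25 is a counterexample.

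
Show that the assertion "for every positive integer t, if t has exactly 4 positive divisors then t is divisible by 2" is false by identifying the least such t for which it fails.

t = 6: τ(6) = 4; 6 mod 2 = 0.
t = 8: τ(8) = 4; 8 mod 2 = 0.
t = 10: τ(10) = 4; 10 mod 2 = 0.
t = 14: τ(14) = 4; 14 mod 2 = 0.
t = 15: τ(15) = 4; 15 mod 2 = 1.

t = 15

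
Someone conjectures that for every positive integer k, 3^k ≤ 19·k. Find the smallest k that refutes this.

k = 4

Check each positive integer k in order until 3^k > 19·k.
For k = 1, 2, 3 the conclusion holds.
k = 4: 3^k = 81 and 19·k = 76, so 81 > 76.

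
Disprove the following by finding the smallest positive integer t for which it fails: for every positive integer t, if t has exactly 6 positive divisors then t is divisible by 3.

t = 20

We need the least positive integer t for which t has exactly 6 positive divisors but t is not divisible by 3.
t = 12: τ(12) = 6; 12 mod 3 = 0.
t = 18: τ(18) = 6; 18 mod 3 = 0.
t = 20: τ(20) = 6; 20 mod 3 = 2.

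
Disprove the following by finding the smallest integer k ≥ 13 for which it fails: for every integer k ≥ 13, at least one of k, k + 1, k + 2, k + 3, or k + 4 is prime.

For k = 13, 14, 15, 16, …, 21, 22, 23 the conclusion holds.
k = 24: 24 = 2 × 12; 25 = 5 × 5; 26 = 2 × 13; 27 = 3 × 9; 28 = 2 × 14 — all composite.
So k = 24 is the smallest counterexample.

k = 24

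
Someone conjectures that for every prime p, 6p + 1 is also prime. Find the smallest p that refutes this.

p = 19

We need the least prime p for which 6p + 1 is not prime.
For p = 2, 3, 5, 7, 11, 13, 17 the conclusion holds.
p = 19: 6p + 1 = 115 = 5 × 23, not prime.
So p = 19 is the smallest counterexample.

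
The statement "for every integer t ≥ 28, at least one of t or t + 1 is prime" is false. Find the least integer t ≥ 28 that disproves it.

t = 28: 29 is prime.
t = 29: 29 is prime.
t = 30: 31 is prime.
t = 31: 31 is prime.
t = 32: 32 = 2 × 16; 33 = 3 × 11 — both composite.

t = 32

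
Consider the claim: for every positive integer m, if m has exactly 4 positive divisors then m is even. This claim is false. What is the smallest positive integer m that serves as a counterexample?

m = 15

Check each positive integer m in order until m has exactly 4 positive divisors but m is odd.
The first 4 eligible values, up to m = 14, all satisfy the conclusion.
m = 15: divisors of 15: 1, 3, 5, 15; 15 is odd.
Thus m = 15 disproves the claim, and no smaller m works.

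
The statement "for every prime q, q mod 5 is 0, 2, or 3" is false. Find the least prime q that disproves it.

Check each prime q in order until the claim fails.
For q = 2, 3, 5, 7 the conclusion holds.
q = 11: 11 mod 5 = 1 — not in {0, 2, 3}.

q = 11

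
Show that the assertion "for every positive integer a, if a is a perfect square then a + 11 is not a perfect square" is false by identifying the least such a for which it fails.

The first 4 eligible values, up to a = 16, all satisfy the conclusion.
a = 25: 25 = 5² and 25 + 11 = 36 = 6².
So a = 25 is the smallest counterexample.

a = 25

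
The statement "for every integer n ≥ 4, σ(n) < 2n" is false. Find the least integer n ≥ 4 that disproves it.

Check each integer n ≥ 4 in order until the claim fails.
For n = 4, 5 the conclusion holds.
n = 6: σ(6) = 12; 12 ≥ 12.
Hence n = 6 is a counterexample.

n = 6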